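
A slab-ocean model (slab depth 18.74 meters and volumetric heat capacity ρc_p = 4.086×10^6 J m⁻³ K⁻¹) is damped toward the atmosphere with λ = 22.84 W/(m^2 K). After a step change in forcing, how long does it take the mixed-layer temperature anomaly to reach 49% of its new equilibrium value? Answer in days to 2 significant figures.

Areal heat capacity C = ρc_p × D = 4.086×10^6 × 18.74 = 7.66×10^7 J/(m²·K).
τ = C / λ = 7.66×10^7 / 22.84 = 3.35×10^6 s.
Fraction reached: 1 − e^(−t/τ) = 0.49 ⇒ t = −τ ln(1 − 0.49) = τ × 0.673.
t = 2.26×10^6 s = 26.1 days.

26 days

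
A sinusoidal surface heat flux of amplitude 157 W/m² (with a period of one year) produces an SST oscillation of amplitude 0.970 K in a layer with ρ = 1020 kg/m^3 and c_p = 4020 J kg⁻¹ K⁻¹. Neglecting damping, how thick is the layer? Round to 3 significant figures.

198 m

ω = 2π / 3.15×10^7 s = 1.99×10^-7 s⁻¹.
Required C = F₀ / (A ω) = 157 / (0.970 × 1.99×10^-7) = 8.12×10^8 J/(m²·K).
D = C / (ρ c_p) = 8.12×10^8 / (1020 × 4020) = 198 m.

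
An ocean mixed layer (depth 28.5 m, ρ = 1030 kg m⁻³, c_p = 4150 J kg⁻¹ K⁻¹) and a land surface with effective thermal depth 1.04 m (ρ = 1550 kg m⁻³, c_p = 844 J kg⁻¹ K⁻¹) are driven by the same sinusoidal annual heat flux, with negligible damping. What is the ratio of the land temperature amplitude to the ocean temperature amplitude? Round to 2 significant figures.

C_ocean = 1030 × 4150 × 28.5 = 1.22×10^8 J/(m²·K).
C_land = 1550 × 844 × 1.04 = 1.36×10^6 J/(m²·K).
Undamped amplitude ∝ 1/C, so A_land/A_ocean = C_ocean/C_land = 89.5.

90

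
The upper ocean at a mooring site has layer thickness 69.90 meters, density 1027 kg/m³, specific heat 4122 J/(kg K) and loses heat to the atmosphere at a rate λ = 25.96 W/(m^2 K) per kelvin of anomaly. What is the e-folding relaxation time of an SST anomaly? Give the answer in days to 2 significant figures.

130 days

Areal heat capacity C = ρ c_p D = 1027 × 4122 × 69.90 = 2.96×10^8 J/(m²·K).
Relaxation time τ = C / λ = 2.96×10^8 / 25.96 = 1.14×10^7 s.
In days: 1.14×10^7 s / (86400 s/day) = 132 days.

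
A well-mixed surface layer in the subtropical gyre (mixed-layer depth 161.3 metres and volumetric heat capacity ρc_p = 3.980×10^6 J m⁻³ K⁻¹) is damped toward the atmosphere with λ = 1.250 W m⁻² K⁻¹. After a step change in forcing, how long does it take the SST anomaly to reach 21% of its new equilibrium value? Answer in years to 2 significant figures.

Areal heat capacity C = ρc_p × D = 3.980×10^6 × 161.3 = 6.42×10^8 J/(m^2 K).
τ = C / λ = 6.42×10^8 / 1.250 = 5.14×10^8 s.
Fraction reached: 1 − e^(−t/τ) = 0.21 ⇒ t = −τ ln(1 − 0.21) = τ × 0.236.
t = 1.21×10^8 s = 3.84 years.

3.8 years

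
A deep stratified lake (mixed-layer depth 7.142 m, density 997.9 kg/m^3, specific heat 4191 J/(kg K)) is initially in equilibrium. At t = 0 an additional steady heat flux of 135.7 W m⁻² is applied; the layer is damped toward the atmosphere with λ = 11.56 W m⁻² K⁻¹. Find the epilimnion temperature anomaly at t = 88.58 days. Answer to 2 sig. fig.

11 K

Areal heat capacity C = ρ c_p D = 997.9 × 4191 × 7.142 = 2.99×10^7 J/(m^2 K).
τ = C / λ = 2.99×10^7 / 11.56 = 2.58×10^6 s.
Equilibrium anomaly ΔT_eq = F / λ = 135.7 / 11.56 = 11.7 K.
t = 88.58 days = 7.65×10^6 s, so t/τ = 2.96.
ΔT(t) = ΔT_eq (1 − e^(−t/τ)) = 11.7 × (1 − e^−2.96) = 11.1 K.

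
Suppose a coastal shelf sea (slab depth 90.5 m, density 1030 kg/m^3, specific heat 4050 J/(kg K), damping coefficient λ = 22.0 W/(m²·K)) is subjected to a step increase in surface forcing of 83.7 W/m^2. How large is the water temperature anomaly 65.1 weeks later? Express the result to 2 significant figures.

3.4 K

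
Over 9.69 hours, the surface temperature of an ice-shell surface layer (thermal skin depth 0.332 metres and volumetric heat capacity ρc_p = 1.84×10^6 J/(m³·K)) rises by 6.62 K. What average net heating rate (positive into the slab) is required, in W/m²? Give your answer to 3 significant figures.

Areal heat capacity C = ρc_p × D = 1.84×10^6 × 0.332 = 6.11×10^5 J m⁻² K⁻¹.
Required heat per unit area: Q = C ΔT = 6.11×10^5 × 6.62 = 4.04×10^6 J/m².
Flux F = Q / Δt = 4.04×10^6 / 34900 s = 116 W/m².

116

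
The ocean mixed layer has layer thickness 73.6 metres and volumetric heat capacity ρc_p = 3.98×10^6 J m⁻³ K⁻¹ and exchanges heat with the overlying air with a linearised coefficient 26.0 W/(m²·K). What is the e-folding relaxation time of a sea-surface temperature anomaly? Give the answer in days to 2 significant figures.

130 days

Areal heat capacity C = ρc_p × D = 3.98×10^6 × 73.6 = 2.93×10^8 J/(m^2 K).
Relaxation time τ = C / λ = 2.93×10^8 / 26.0 = 1.13×10^7 s.
In days: 1.13×10^7 s / (86400 s/day) = 130 days.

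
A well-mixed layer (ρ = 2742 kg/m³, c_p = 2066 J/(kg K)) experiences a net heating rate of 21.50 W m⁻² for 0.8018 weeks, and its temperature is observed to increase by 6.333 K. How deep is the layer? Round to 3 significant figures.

0.291 m

Heat input Q = F Δt = 21.50 × 4.85×10^5 s = 1.04×10^7 J/m².
Required areal heat capacity C = Q / ΔT = 1.65×10^6 J/(m²·K).
Depth D = C / (ρ c_p) = 1.65×10^6 / (2742 × 2066) = 0.291 m.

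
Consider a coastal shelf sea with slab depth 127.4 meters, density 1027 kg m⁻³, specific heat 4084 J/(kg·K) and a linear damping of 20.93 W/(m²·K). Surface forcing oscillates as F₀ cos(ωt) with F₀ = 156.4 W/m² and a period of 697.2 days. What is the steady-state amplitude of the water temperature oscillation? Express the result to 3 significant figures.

Areal heat capacity C = ρ c_p D = 1027 × 4084 × 127.4 = 5.34×10^8 J m⁻² K⁻¹.
Angular frequency ω = 2π / T = 2π / 6.02×10^7 s = 1.04×10^-7 s⁻¹.
√((Cω)² + λ²) = √((55.7)² + 20.93²) = 59.5 W/(m²·K).
Amplitude A = F₀ / √((Cω)²+λ²) = 156.4 / 59.5 = 2.63 K.

2.63 K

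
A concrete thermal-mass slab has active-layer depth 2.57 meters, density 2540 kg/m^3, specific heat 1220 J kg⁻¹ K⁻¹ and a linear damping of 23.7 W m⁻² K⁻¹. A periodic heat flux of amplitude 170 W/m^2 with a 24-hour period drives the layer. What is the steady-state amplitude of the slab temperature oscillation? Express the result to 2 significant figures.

0.29 K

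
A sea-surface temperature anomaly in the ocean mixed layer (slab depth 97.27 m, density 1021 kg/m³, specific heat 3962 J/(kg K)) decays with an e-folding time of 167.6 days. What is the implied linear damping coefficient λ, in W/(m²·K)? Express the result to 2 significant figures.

Areal heat capacity C = ρ c_p D = 1021 × 3962 × 97.27 = 3.93×10^8 J/(m^2 K).
τ = 167.6 days = 1.45×10^7 s.
λ = C / τ = 3.93×10^8 / 1.45×10^7 = 27.2 W/(m²·K).

27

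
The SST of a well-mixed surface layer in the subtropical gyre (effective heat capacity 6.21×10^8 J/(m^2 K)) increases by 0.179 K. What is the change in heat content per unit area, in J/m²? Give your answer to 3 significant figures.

Areal heat capacity C = 6.21×10^8 J/(m^2 K) (given).
ΔQ = C ΔT = 6.21×10^8 × 0.179 = 1.11×10^8 J/m².

1.11×10^8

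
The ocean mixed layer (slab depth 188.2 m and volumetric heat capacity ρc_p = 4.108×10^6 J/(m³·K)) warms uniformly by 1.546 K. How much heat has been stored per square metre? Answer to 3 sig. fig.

Areal heat capacity C = ρc_p × D = 4.108×10^6 × 188.2 = 7.73×10^8 J m⁻² K⁻¹.
ΔQ = C ΔT = 7.73×10^8 × 1.546 = 1.20×10^9 J/m².

1.20×10^9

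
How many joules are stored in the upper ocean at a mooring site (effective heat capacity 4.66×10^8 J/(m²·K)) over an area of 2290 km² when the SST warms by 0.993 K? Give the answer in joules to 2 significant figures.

1.1×10^18 J

Areal heat capacity C = 4.66×10^8 J/(m²·K) (given).
Heat per unit area: q = C ΔT = 4.66×10^8 × 0.993 = 4.63×10^8 J/m².
Total heat: Q = q × A = 4.63×10^8 × (2290 × 10⁶ m²) = 1.06×10^18 J.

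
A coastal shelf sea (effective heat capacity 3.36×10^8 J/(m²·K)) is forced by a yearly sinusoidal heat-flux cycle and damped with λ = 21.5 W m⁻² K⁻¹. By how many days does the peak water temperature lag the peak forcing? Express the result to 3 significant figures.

Areal heat capacity C = 3.36×10^8 J/(m²·K) (given).
ω = 2π / 3.15×10^7 s = 1.99×10^-7 s⁻¹.
Phase lag φ = arctan(Cω/λ) = arctan(66.9/21.5) = 1.26 rad.
Time lag = φ / ω = 1.26 / 1.99×10^-7 = 6.32×10^6 s = 73.2 days.

73.2 days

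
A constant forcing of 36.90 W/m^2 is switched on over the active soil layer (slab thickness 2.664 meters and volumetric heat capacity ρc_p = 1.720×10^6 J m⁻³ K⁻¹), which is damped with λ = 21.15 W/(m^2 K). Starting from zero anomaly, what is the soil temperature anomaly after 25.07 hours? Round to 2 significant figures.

Areal heat capacity C = ρc_p × D = 1.720×10^6 × 2.664 = 4.58×10^6 J m⁻² K⁻¹.
τ = C / λ = 4.58×10^6 / 21.15 = 2.17×10^5 s.
Equilibrium anomaly ΔT_eq = F / λ = 36.90 / 21.15 = 1.74 K.
t = 25.07 hours = 90300 s, so t/τ = 0.417.
ΔT(t) = ΔT_eq (1 − e^(−t/τ)) = 1.74 × (1 − e^−0.417) = 0.594 K.

0.59 K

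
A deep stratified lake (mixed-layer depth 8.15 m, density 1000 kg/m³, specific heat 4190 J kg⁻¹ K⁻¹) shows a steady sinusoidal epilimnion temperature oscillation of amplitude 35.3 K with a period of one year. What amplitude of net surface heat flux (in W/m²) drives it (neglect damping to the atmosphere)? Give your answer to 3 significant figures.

Areal heat capacity C = ρ c_p D = 1000 × 4190 × 8.15 = 3.41×10^7 J/(m^2 K).
ω = 2π / 3.15×10^7 s = 1.99×10^-7 s⁻¹.
Cω = 3.41×10^7 × 1.99×10^-7 = 6.80 W/(m²·K).
F₀ = A × Cω = 35.3 × 6.80 = 240 W/m².

240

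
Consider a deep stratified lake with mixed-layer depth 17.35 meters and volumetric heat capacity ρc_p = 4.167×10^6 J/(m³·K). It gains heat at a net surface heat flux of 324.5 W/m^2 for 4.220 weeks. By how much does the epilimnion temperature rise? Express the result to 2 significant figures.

11 K

Areal heat capacity C = ρc_p × D = 4.167×10^6 × 17.35 = 7.23×10^7 J/(m^2 K).
Net heat input Q = F Δt = 324.5 × (4.220 weeks × 6.048×10^5 s/week) = 8.28×10^8 J/m².
ΔT = Q / C = 8.28×10^8 / 7.23×10^7 = 11.5 K.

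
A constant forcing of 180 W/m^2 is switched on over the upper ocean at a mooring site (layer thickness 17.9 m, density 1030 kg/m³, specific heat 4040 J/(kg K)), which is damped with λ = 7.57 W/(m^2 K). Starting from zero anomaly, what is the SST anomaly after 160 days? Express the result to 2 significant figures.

18 K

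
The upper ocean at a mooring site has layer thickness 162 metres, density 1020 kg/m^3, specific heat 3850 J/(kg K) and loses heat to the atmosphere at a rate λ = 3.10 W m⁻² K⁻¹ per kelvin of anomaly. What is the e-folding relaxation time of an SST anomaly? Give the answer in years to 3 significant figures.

6.50 years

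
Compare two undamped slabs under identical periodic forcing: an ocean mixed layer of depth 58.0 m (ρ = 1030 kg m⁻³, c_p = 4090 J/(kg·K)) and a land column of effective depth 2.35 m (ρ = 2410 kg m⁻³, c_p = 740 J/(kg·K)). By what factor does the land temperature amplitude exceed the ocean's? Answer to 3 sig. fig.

58.3

C_ocean = 1030 × 4090 × 58.0 = 2.44×10^8 J/(m²·K).
C_land = 2410 × 740 × 2.35 = 4.19×10^6 J/(m²·K).
Undamped amplitude ∝ 1/C, so A_land/A_ocean = C_ocean/C_land = 58.3.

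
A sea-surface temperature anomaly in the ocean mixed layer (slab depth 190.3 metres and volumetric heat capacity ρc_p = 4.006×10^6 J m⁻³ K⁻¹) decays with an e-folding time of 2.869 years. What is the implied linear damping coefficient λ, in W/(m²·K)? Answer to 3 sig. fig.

8.42

Areal heat capacity C = ρc_p × D = 4.006×10^6 × 190.3 = 7.62×10^8 J/(m²·K).
τ = 2.869 years = 9.05×10^7 s.
λ = C / τ = 7.62×10^8 / 9.05×10^7 = 8.42 W/(m²·K).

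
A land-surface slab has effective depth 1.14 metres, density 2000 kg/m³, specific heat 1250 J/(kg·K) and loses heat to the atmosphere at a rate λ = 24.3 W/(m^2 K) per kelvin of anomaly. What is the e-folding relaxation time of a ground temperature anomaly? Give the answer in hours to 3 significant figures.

Areal heat capacity C = ρ c_p D = 2000 × 1250 × 1.14 = 2.85×10^6 J/(m²·K).
Relaxation time τ = C / λ = 2.85×10^6 / 24.3 = 1.17×10^5 s.
In hours: 1.17×10^5 s / (3600 s/hour) = 32.6 hours.

32.6 hours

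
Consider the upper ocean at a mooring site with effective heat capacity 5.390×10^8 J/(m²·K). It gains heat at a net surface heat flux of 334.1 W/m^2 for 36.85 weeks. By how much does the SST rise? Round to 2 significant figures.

14 K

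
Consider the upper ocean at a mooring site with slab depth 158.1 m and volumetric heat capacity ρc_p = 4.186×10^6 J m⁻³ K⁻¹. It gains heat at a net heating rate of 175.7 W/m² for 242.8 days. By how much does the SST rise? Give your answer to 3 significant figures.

Areal heat capacity C = ρc_p × D = 4.186×10^6 × 158.1 = 6.62×10^8 J/(m²·K).
Net heat input Q = F Δt = 175.7 × (242.8 days × 86400 s/day) = 3.69×10^9 J/m².
ΔT = Q / C = 3.69×10^9 / 6.62×10^8 = 5.57 K.

5.57 K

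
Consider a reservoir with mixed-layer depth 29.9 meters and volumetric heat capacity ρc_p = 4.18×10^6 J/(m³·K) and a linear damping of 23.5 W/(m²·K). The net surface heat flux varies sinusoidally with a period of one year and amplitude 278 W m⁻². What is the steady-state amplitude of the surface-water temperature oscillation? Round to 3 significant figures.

8.12 K

Areal heat capacity C = ρc_p × D = 4.18×10^6 × 29.9 = 1.25×10^8 J/(m²·K).
Angular frequency ω = 2π / T = 2π / 3.15×10^7 s = 1.99×10^-7 s⁻¹.
√((Cω)² + λ²) = √((24.9)² + 23.5²) = 34.2 W/(m²·K).
Amplitude A = F₀ / √((Cω)²+λ²) = 278 / 34.2 = 8.12 K.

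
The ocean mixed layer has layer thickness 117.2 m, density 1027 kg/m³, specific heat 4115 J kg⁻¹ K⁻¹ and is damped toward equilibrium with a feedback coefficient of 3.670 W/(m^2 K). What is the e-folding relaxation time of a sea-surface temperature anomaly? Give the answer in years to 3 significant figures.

4.28 years

Areal heat capacity C = ρ c_p D = 1027 × 4115 × 117.2 = 4.95×10^8 J/(m²·K).
Relaxation time τ = C / λ = 4.95×10^8 / 3.670 = 1.35×10^8 s.
In years: 1.35×10^8 s / (3.156×10^7 s/year) = 4.28 years.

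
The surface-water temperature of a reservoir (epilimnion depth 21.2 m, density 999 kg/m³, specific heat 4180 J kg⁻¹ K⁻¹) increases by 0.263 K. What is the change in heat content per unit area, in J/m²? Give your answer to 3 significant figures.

Areal heat capacity C = ρ c_p D = 999 × 4180 × 21.2 = 8.85×10^7 J/(m^2 K).
ΔQ = C ΔT = 8.85×10^7 × 0.263 = 2.33×10^7 J/m².

2.33×10^7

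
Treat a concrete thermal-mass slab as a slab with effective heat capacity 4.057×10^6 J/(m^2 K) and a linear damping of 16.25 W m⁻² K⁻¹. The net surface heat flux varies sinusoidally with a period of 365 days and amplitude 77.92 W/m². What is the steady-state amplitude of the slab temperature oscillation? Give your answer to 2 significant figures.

4.8 K

Areal heat capacity C = 4.057×10^6 J/(m^2 K) (given).
Angular frequency ω = 2π / T = 2π / 3.15×10^7 s = 1.99×10^-7 s⁻¹.
√((Cω)² + λ²) = √((0.808)² + 16.25²) = 16.3 W/(m²·K).
Amplitude A = F₀ / √((Cω)²+λ²) = 77.92 / 16.3 = 4.79 K.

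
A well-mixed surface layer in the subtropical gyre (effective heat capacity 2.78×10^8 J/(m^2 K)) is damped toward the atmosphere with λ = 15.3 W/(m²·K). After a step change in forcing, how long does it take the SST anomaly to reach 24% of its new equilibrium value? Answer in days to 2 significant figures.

Areal heat capacity C = 2.78×10^8 J/(m^2 K) (given).
τ = C / λ = 2.78×10^8 / 15.3 = 1.82×10^7 s.
Fraction reached: 1 − e^(−t/τ) = 0.24 ⇒ t = −τ ln(1 − 0.24) = τ × 0.274.
t = 4.99×10^6 s = 57.7 days.

58 days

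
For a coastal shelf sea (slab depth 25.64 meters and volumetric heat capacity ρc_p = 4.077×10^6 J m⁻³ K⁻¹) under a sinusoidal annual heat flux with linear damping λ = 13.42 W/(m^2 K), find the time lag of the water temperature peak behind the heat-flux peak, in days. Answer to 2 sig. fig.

58 days

Areal heat capacity C = ρc_p × D = 4.077×10^6 × 25.64 = 1.05×10^8 J m⁻² K⁻¹.
ω = 2π / 3.15×10^7 s = 1.99×10^-7 s⁻¹.
Phase lag φ = arctan(Cω/λ) = arctan(20.8/13.42) = 0.998 rad.
Time lag = φ / ω = 0.998 / 1.99×10^-7 = 5.01×10^6 s = 58.0 days.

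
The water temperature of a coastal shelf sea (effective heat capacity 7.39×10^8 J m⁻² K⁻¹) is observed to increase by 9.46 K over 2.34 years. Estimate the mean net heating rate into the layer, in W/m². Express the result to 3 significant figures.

94.7

Areal heat capacity C = 7.39×10^8 J m⁻² K⁻¹ (given).
Required heat per unit area: Q = C ΔT = 7.39×10^8 × 9.46 = 6.99×10^9 J/m².
Flux F = Q / Δt = 6.99×10^9 / 7.38×10^7 s = 94.7 W/m².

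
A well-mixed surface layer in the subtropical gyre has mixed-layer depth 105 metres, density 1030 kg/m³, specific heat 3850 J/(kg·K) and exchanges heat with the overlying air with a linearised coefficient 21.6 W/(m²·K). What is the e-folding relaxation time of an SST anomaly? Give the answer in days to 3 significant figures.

Areal heat capacity C = ρ c_p D = 1030 × 3850 × 105 = 4.16×10^8 J/(m²·K).
Relaxation time τ = C / λ = 4.16×10^8 / 21.6 = 1.93×10^7 s.
In days: 1.93×10^7 s / (86400 s/day) = 223 days.

223 days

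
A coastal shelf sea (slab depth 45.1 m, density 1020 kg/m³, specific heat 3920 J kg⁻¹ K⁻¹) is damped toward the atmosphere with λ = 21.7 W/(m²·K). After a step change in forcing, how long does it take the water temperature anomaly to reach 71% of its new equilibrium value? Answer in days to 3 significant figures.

Areal heat capacity C = ρ c_p D = 1020 × 3920 × 45.1 = 1.80×10^8 J m⁻² K⁻¹.
τ = C / λ = 1.80×10^8 / 21.7 = 8.31×10^6 s.
Fraction reached: 1 − e^(−t/τ) = 0.71 ⇒ t = −τ ln(1 − 0.71) = τ × 1.24.
t = 1.03×10^7 s = 119 days.

119 days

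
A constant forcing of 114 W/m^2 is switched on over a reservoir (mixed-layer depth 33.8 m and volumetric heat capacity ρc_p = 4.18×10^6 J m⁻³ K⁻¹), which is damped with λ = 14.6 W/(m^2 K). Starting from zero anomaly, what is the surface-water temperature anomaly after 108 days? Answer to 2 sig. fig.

4.8 K

Areal heat capacity C = ρc_p × D = 4.18×10^6 × 33.8 = 1.41×10^8 J/(m^2 K).
τ = C / λ = 1.41×10^8 / 14.6 = 9.68×10^6 s.
Equilibrium anomaly ΔT_eq = F / λ = 114 / 14.6 = 7.81 K.
t = 108 days = 9.33×10^6 s, so t/τ = 0.964.
ΔT(t) = ΔT_eq (1 − e^(−t/τ)) = 7.81 × (1 − e^−0.964) = 4.83 K.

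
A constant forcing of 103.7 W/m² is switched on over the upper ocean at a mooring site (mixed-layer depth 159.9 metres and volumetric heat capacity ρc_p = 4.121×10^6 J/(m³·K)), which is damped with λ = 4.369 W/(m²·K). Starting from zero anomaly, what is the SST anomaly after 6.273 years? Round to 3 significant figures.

17.3 K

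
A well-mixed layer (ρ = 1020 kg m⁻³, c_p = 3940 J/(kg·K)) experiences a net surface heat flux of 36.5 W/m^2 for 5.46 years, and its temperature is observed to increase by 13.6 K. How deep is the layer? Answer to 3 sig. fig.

115 m

Heat input Q = F Δt = 36.5 × 1.72×10^8 s = 6.29×10^9 J/m².
Required areal heat capacity C = Q / ΔT = 4.62×10^8 J/(m²·K).
Depth D = C / (ρ c_p) = 4.62×10^8 / (1020 × 3940) = 115 m.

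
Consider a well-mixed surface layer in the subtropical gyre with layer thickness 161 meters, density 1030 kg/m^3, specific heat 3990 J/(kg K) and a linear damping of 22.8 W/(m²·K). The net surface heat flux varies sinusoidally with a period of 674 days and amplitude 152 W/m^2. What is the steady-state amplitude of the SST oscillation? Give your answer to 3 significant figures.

2.03 K

Areal heat capacity C = ρ c_p D = 1030 × 3990 × 161 = 6.62×10^8 J m⁻² K⁻¹.
Angular frequency ω = 2π / T = 2π / 5.82×10^7 s = 1.08×10^-7 s⁻¹.
√((Cω)² + λ²) = √((71.4)² + 22.8²) = 74.9 W/(m²·K).
Amplitude A = F₀ / √((Cω)²+λ²) = 152 / 74.9 = 2.03 K.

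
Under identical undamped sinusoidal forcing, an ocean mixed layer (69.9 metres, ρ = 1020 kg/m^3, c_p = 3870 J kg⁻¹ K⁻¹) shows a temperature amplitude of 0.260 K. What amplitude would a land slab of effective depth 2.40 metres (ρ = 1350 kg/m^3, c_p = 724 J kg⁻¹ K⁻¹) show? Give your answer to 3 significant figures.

30.6 K

C_ocean = 2.76×10^8 J/(m²·K); C_land = 2.35×10^6 J/(m²·K).
A ∝ 1/C ⇒ A_land = A_ocean × C_ocean/C_land = 0.260 × 118 = 30.6 K.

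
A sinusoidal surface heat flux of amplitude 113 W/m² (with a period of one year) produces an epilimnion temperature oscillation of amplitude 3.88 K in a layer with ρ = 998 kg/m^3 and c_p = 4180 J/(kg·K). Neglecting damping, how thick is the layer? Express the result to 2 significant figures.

ω = 2π / 3.15×10^7 s = 1.99×10^-7 s⁻¹.
Required C = F₀ / (A ω) = 113 / (3.88 × 1.99×10^-7) = 1.46×10^8 J/(m²·K).
D = C / (ρ c_p) = 1.46×10^8 / (998 × 4180) = 35.0 m.

35 m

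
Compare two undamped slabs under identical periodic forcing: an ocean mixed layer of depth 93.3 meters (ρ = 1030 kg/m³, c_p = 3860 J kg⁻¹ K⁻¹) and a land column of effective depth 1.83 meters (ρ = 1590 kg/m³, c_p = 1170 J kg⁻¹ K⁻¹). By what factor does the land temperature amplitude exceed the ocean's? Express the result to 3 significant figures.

109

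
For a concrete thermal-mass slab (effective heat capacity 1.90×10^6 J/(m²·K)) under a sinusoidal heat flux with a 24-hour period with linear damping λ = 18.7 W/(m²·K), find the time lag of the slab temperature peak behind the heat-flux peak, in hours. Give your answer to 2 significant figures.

Areal heat capacity C = 1.90×10^6 J/(m²·K) (given).
ω = 2π / 86400 s = 7.27×10^-5 s⁻¹.
Phase lag φ = arctan(Cω/λ) = arctan(138/18.7) = 1.44 rad.
Time lag = φ / ω = 1.44 / 7.27×10^-5 = 19800 s = 5.49 hours.

5.5 hours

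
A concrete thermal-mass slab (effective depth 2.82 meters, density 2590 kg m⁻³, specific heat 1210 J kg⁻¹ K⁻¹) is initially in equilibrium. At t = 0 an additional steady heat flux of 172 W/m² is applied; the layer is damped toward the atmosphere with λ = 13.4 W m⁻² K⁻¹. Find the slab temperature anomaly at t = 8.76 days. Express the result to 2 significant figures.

Areal heat capacity C = ρ c_p D = 2590 × 1210 × 2.82 = 8.84×10^6 J/(m^2 K).
τ = C / λ = 8.84×10^6 / 13.4 = 6.60×10^5 s.
Equilibrium anomaly ΔT_eq = F / λ = 172 / 13.4 = 12.8 K.
t = 8.76 days = 7.57×10^5 s, so t/τ = 1.15.
ΔT(t) = ΔT_eq (1 − e^(−t/τ)) = 12.8 × (1 − e^−1.15) = 8.76 K.

8.8 K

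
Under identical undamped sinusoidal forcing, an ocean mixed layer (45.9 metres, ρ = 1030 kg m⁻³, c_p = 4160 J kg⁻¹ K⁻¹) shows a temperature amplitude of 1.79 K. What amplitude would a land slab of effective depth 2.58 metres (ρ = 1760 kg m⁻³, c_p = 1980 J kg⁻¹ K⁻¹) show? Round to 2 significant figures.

C_ocean = 1.97×10^8 J/(m²·K); C_land = 8.99×10^6 J/(m²·K).
A ∝ 1/C ⇒ A_land = A_ocean × C_ocean/C_land = 1.79 × 21.9 = 39.2 K.

39 K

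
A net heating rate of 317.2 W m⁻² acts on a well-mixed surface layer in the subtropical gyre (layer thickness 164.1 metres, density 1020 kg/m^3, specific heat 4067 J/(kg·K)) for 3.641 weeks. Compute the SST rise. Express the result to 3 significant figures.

1.03 K

Areal heat capacity C = ρ c_p D = 1020 × 4067 × 164.1 = 6.81×10^8 J/(m²·K).
Net heat input Q = F Δt = 317.2 × (3.641 weeks × 6.048×10^5 s/week) = 6.98×10^8 J/m².
ΔT = Q / C = 6.98×10^8 / 6.81×10^8 = 1.03 K.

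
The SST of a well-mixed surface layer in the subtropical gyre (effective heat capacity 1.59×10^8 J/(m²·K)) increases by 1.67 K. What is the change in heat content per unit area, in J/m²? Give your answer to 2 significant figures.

2.7×10^8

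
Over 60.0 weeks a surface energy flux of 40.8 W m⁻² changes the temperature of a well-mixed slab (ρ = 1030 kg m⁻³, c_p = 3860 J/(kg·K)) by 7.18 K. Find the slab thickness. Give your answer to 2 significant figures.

52 m

Heat input Q = F Δt = 40.8 × 3.63×10^7 s = 1.48×10^9 J/m².
Required areal heat capacity C = Q / ΔT = 2.06×10^8 J/(m²·K).
Depth D = C / (ρ c_p) = 2.06×10^8 / (1030 × 3860) = 51.9 m.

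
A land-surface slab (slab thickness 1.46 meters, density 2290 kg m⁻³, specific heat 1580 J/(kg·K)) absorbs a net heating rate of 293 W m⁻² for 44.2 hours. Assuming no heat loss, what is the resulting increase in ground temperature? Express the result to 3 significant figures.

8.83 K

Areal heat capacity C = ρ c_p D = 2290 × 1580 × 1.46 = 5.28×10^6 J m⁻² K⁻¹.
Net heat input Q = F Δt = 293 × (44.2 hours × 3600 s/hour) = 4.66×10^7 J/m².
ΔT = Q / C = 4.66×10^7 / 5.28×10^6 = 8.83 K.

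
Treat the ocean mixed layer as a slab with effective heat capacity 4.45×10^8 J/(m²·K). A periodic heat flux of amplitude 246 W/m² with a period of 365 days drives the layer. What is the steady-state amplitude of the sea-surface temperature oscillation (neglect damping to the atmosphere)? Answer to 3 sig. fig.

2.77 K

Areal heat capacity C = 4.45×10^8 J/(m²·K) (given).
Angular frequency ω = 2π / T = 2π / 3.15×10^7 s = 1.99×10^-7 s⁻¹.
Cω = 4.45×10^8 × 1.99×10^-7 = 88.7 W/(m²·K).
Amplitude A = F₀ / (Cω) = 246 / 88.7 = 2.77 K.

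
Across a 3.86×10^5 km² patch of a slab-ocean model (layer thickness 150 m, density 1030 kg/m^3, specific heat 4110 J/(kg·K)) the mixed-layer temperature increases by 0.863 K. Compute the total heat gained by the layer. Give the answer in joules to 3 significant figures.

Areal heat capacity C = ρ c_p D = 1030 × 4110 × 150 = 6.35×10^8 J/(m²·K).
Heat per unit area: q = C ΔT = 6.35×10^8 × 0.863 = 5.48×10^8 J/m².
Total heat: Q = q × A = 5.48×10^8 × (3.86×10^5 × 10⁶ m²) = 2.12×10^20 J.

2.12×10^20 J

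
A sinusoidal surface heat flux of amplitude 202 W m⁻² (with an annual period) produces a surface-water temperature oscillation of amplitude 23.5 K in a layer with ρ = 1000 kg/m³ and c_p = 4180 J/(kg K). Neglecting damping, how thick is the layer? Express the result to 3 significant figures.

ω = 2π / 3.15×10^7 s = 1.99×10^-7 s⁻¹.
Required C = F₀ / (A ω) = 202 / (23.5 × 1.99×10^-7) = 4.31×10^7 J/(m²·K).
D = C / (ρ c_p) = 4.31×10^7 / (1000 × 4180) = 10.3 m.

10.3 m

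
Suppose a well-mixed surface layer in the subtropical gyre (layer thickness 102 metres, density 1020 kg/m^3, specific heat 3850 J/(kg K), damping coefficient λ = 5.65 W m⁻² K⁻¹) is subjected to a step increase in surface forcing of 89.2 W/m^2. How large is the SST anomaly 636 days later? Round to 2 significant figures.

8.5 K

Areal heat capacity C = ρ c_p D = 1020 × 3850 × 102 = 4.01×10^8 J/(m²·K).
τ = C / λ = 4.01×10^8 / 5.65 = 7.09×10^7 s.
Equilibrium anomaly ΔT_eq = F / λ = 89.2 / 5.65 = 15.8 K.
t = 636 days = 5.50×10^7 s, so t/τ = 0.775.
ΔT(t) = ΔT_eq (1 − e^(−t/τ)) = 15.8 × (1 − e^−0.775) = 8.51 K.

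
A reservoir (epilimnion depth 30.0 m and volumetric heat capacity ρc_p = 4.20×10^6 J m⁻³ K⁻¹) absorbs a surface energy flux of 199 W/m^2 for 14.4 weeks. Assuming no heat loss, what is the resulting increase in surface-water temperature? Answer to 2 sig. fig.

14 K

Areal heat capacity C = ρc_p × D = 4.20×10^6 × 30.0 = 1.26×10^8 J/(m^2 K).
Net heat input Q = F Δt = 199 × (14.4 weeks × 6.048×10^5 s/week) = 1.73×10^9 J/m².
ΔT = Q / C = 1.73×10^9 / 1.26×10^8 = 13.8 K.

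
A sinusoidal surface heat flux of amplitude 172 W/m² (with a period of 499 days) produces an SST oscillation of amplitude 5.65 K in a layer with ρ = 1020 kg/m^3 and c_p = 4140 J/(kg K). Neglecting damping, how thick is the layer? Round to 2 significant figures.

ω = 2π / 4.31×10^7 s = 1.46×10^-7 s⁻¹.
Required C = F₀ / (A ω) = 172 / (5.65 × 1.46×10^-7) = 2.09×10^8 J/(m²·K).
D = C / (ρ c_p) = 2.09×10^8 / (1020 × 4140) = 49.5 m.

49 m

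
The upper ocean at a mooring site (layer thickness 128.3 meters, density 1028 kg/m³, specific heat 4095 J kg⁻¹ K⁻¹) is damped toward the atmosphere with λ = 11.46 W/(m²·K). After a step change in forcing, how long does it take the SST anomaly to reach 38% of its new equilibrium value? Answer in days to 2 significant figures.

260 days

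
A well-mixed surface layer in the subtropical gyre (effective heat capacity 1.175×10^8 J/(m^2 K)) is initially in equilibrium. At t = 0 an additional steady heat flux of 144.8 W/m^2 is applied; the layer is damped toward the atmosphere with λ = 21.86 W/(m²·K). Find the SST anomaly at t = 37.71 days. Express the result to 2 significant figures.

3.0 K

Areal heat capacity C = 1.175×10^8 J/(m^2 K) (given).
τ = C / λ = 1.17×10^8 / 21.86 = 5.38×10^6 s.
Equilibrium anomaly ΔT_eq = F / λ = 144.8 / 21.86 = 6.62 K.
t = 37.71 days = 3.26×10^6 s, so t/τ = 0.606.
ΔT(t) = ΔT_eq (1 − e^(−t/τ)) = 6.62 × (1 − e^−0.606) = 3.01 K.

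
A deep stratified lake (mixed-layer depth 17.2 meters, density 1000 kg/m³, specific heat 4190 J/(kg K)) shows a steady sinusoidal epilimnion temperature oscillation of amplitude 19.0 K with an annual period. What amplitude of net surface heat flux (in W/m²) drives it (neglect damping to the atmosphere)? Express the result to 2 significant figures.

Areal heat capacity C = ρ c_p D = 1000 × 4190 × 17.2 = 7.21×10^7 J m⁻² K⁻¹.
ω = 2π / 3.15×10^7 s = 1.99×10^-7 s⁻¹.
Cω = 7.21×10^7 × 1.99×10^-7 = 14.4 W/(m²·K).
F₀ = A × Cω = 19.0 × 14.4 = 273 W/m².

270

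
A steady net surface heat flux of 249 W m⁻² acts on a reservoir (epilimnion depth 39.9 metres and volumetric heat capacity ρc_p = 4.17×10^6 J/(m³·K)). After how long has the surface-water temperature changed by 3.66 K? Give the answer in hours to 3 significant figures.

Areal heat capacity C = ρc_p × D = 4.17×10^6 × 39.9 = 1.66×10^8 J/(m²·K).
Time required: Δt = C ΔT / F = 1.66×10^8 × 3.66 / 249 = 2.45×10^6 s.
In hours: 2.45×10^6 s / (3600 s/hour) = 679 hours.

679 hours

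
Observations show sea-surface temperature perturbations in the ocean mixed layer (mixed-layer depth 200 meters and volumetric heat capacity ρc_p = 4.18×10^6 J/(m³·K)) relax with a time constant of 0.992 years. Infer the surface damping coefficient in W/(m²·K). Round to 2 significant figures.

27

Areal heat capacity C = ρc_p × D = 4.18×10^6 × 200 = 8.36×10^8 J/(m²·K).
τ = 0.992 years = 3.13×10^7 s.
λ = C / τ = 8.36×10^8 / 3.13×10^7 = 26.7 W/(m²·K).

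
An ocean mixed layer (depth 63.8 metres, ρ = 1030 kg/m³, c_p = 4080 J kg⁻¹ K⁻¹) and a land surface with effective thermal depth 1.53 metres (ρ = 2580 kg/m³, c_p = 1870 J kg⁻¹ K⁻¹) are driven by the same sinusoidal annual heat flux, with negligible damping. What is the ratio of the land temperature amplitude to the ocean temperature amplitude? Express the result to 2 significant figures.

C_ocean = 1030 × 4080 × 63.8 = 2.68×10^8 J/(m²·K).
C_land = 2580 × 1870 × 1.53 = 7.38×10^6 J/(m²·K).
Undamped amplitude ∝ 1/C, so A_land/A_ocean = C_ocean/C_land = 36.3.

36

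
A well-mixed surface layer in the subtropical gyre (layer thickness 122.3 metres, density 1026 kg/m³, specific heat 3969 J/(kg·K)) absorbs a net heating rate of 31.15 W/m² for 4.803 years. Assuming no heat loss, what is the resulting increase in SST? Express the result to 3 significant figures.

9.48 K

Areal heat capacity C = ρ c_p D = 1026 × 3969 × 122.3 = 4.98×10^8 J/(m²·K).
Net heat input Q = F Δt = 31.15 × (4.803 years × 3.156×10^7 s/year) = 4.72×10^9 J/m².
ΔT = Q / C = 4.72×10^9 / 4.98×10^8 = 9.48 K.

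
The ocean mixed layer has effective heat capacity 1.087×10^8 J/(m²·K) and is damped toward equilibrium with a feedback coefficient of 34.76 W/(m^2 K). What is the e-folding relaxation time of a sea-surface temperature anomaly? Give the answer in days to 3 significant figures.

36.2 days

Areal heat capacity C = 1.087×10^8 J/(m²·K) (given).
Relaxation time τ = C / λ = 1.09×10^8 / 34.76 = 3.13×10^6 s.
In days: 3.13×10^6 s / (86400 s/day) = 36.2 days.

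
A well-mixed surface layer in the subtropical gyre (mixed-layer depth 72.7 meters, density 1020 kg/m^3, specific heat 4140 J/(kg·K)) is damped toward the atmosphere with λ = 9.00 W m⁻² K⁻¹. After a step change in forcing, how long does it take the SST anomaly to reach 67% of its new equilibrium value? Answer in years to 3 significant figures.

Areal heat capacity C = ρ c_p D = 1020 × 4140 × 72.7 = 3.07×10^8 J/(m^2 K).
τ = C / λ = 3.07×10^8 / 9.00 = 3.41×10^7 s.
Fraction reached: 1 − e^(−t/τ) = 0.67 ⇒ t = −τ ln(1 − 0.67) = τ × 1.11.
t = 3.78×10^7 s = 1.20 years.

1.20 years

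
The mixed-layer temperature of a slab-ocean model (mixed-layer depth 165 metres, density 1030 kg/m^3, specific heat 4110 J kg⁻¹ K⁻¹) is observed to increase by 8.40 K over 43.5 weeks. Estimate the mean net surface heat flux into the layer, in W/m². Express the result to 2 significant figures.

220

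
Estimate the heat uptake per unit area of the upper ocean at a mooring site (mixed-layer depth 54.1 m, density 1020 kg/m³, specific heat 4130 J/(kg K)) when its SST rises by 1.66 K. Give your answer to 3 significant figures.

3.78×10^8

Areal heat capacity C = ρ c_p D = 1020 × 4130 × 54.1 = 2.28×10^8 J/(m^2 K).
ΔQ = C ΔT = 2.28×10^8 × 1.66 = 3.78×10^8 J/m².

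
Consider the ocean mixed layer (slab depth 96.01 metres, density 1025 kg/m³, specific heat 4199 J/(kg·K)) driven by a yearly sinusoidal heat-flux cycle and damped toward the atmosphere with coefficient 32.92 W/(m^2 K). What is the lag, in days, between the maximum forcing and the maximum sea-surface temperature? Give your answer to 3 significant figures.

Areal heat capacity C = ρ c_p D = 1025 × 4199 × 96.01 = 4.13×10^8 J m⁻² K⁻¹.
ω = 2π / 3.15×10^7 s = 1.99×10^-7 s⁻¹.
Phase lag φ = arctan(Cω/λ) = arctan(82.3/32.92) = 1.19 rad.
Time lag = φ / ω = 1.19 / 1.99×10^-7 = 5.97×10^6 s = 69.2 days.

69.2 days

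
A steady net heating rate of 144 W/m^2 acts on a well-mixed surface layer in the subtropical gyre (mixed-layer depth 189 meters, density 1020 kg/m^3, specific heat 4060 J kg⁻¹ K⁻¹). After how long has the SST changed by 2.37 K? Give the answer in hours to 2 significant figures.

Areal heat capacity C = ρ c_p D = 1020 × 4060 × 189 = 7.83×10^8 J/(m^2 K).
Time required: Δt = C ΔT / F = 7.83×10^8 × 2.37 / 144 = 1.29×10^7 s.
In hours: 1.29×10^7 s / (3600 s/hour) = 3580 hours.

3600 hours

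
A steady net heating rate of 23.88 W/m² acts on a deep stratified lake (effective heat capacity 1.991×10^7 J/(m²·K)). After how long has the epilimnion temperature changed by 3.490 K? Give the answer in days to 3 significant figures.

Areal heat capacity C = 1.991×10^7 J/(m²·K) (given).
Time required: Δt = C ΔT / F = 1.99×10^7 × 3.490 / 23.88 = 2.91×10^6 s.
In days: 2.91×10^6 s / (86400 s/day) = 33.7 days.

33.7 days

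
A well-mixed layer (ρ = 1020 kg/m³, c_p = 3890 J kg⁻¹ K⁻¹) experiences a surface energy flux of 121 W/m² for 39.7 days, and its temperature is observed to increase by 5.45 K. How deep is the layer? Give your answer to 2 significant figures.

Heat input Q = F Δt = 121 × 3.43×10^6 s = 4.15×10^8 J/m².
Required areal heat capacity C = Q / ΔT = 7.62×10^7 J/(m²·K).
Depth D = C / (ρ c_p) = 7.62×10^7 / (1020 × 3890) = 19.2 m.

19 m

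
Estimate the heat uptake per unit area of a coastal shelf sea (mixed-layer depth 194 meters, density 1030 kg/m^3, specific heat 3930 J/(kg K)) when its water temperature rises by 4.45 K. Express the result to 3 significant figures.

3.49×10^9

Areal heat capacity C = ρ c_p D = 1030 × 3930 × 194 = 7.85×10^8 J/(m^2 K).
ΔQ = C ΔT = 7.85×10^8 × 4.45 = 3.49×10^9 J/m².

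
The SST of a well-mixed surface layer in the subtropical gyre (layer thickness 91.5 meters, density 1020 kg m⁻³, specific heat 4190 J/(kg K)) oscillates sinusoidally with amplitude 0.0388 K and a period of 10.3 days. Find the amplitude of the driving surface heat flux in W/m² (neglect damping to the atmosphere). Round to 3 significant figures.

107

Areal heat capacity C = ρ c_p D = 1020 × 4190 × 91.5 = 3.91×10^8 J/(m^2 K).
ω = 2π / 8.90×10^5 s = 7.06×10^-6 s⁻¹.
Cω = 3.91×10^8 × 7.06×10^-6 = 2760 W/(m²·K).
F₀ = A × Cω = 0.0388 × 2760 = 107 W/m².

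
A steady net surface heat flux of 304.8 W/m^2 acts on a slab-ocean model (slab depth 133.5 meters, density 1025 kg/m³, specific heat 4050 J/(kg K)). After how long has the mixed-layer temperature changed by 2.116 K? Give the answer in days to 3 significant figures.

44.5 days

Areal heat capacity C = ρ c_p D = 1025 × 4050 × 133.5 = 5.54×10^8 J/(m²·K).
Time required: Δt = C ΔT / F = 5.54×10^8 × 2.116 / 304.8 = 3.85×10^6 s.
In days: 3.85×10^6 s / (86400 s/day) = 44.5 days.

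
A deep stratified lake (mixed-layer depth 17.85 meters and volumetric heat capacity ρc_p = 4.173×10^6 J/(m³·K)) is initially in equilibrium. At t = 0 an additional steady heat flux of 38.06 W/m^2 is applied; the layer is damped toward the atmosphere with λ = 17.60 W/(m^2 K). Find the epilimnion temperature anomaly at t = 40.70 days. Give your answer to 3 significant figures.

Areal heat capacity C = ρc_p × D = 4.173×10^6 × 17.85 = 7.45×10^7 J/(m^2 K).
τ = C / λ = 7.45×10^7 / 17.60 = 4.23×10^6 s.
Equilibrium anomaly ΔT_eq = F / λ = 38.06 / 17.60 = 2.16 K.
t = 40.70 days = 3.52×10^6 s, so t/τ = 0.831.
ΔT(t) = ΔT_eq (1 − e^(−t/τ)) = 2.16 × (1 − e^−0.831) = 1.22 K.

1.22 K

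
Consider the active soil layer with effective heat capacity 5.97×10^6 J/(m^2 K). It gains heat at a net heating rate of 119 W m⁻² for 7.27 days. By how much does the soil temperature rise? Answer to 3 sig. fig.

Areal heat capacity C = 5.97×10^6 J/(m^2 K) (given).
Net heat input Q = F Δt = 119 × (7.27 days × 86400 s/day) = 7.47×10^7 J/m².
ΔT = Q / C = 7.47×10^7 / 5.97×10^6 = 12.5 K.

12.5 K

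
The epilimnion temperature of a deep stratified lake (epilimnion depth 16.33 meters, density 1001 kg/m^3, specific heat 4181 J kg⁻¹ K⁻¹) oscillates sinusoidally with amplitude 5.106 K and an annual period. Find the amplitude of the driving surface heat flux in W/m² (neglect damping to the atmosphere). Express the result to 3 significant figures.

69.5

Areal heat capacity C = ρ c_p D = 1001 × 4181 × 16.33 = 6.83×10^7 J/(m²·K).
ω = 2π / 3.15×10^7 s = 1.99×10^-7 s⁻¹.
Cω = 6.83×10^7 × 1.99×10^-7 = 13.6 W/(m²·K).
F₀ = A × Cω = 5.106 × 13.6 = 69.5 W/m².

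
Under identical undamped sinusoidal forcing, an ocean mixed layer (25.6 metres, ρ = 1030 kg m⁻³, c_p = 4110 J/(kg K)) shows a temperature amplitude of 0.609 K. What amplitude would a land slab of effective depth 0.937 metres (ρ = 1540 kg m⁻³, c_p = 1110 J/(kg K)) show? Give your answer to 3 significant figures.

41.2 K

C_ocean = 1.08×10^8 J/(m²·K); C_land = 1.60×10^6 J/(m²·K).
A ∝ 1/C ⇒ A_land = A_ocean × C_ocean/C_land = 0.609 × 67.7 = 41.2 K.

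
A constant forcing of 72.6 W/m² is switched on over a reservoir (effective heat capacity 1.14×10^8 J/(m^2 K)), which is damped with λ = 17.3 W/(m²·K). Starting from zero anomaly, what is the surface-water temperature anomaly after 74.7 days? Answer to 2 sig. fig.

2.6 K

Areal heat capacity C = 1.14×10^8 J/(m^2 K) (given).
τ = C / λ = 1.14×10^8 / 17.3 = 6.59×10^6 s.
Equilibrium anomaly ΔT_eq = F / λ = 72.6 / 17.3 = 4.20 K.
t = 74.7 days = 6.45×10^6 s, so t/τ = 0.979.
ΔT(t) = ΔT_eq (1 − e^(−t/τ)) = 4.20 × (1 − e^−0.979) = 2.62 K.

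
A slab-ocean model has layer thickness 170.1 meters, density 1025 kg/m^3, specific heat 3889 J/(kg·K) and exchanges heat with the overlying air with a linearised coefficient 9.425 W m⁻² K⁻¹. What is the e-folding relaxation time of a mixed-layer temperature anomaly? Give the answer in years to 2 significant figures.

2.3 years

Areal heat capacity C = ρ c_p D = 1025 × 3889 × 170.1 = 6.78×10^8 J/(m^2 K).
Relaxation time τ = C / λ = 6.78×10^8 / 9.425 = 7.19×10^7 s.
In years: 7.19×10^7 s / (3.156×10^7 s/year) = 2.28 years.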